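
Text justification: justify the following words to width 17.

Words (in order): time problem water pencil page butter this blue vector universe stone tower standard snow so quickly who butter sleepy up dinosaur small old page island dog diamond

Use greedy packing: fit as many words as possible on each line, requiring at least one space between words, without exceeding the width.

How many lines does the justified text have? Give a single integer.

Answer: 11

Derivation:
Line 1: ['time', 'problem'] (min_width=12, slack=5)
Line 2: ['water', 'pencil', 'page'] (min_width=17, slack=0)
Line 3: ['butter', 'this', 'blue'] (min_width=16, slack=1)
Line 4: ['vector', 'universe'] (min_width=15, slack=2)
Line 5: ['stone', 'tower'] (min_width=11, slack=6)
Line 6: ['standard', 'snow', 'so'] (min_width=16, slack=1)
Line 7: ['quickly', 'who'] (min_width=11, slack=6)
Line 8: ['butter', 'sleepy', 'up'] (min_width=16, slack=1)
Line 9: ['dinosaur', 'small'] (min_width=14, slack=3)
Line 10: ['old', 'page', 'island'] (min_width=15, slack=2)
Line 11: ['dog', 'diamond'] (min_width=11, slack=6)
Total lines: 11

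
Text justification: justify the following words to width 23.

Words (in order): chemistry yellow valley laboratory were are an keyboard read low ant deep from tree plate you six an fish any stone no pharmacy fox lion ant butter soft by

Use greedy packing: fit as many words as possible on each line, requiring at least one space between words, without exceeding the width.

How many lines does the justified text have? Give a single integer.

Answer: 7

Derivation:
Line 1: ['chemistry', 'yellow', 'valley'] (min_width=23, slack=0)
Line 2: ['laboratory', 'were', 'are', 'an'] (min_width=22, slack=1)
Line 3: ['keyboard', 'read', 'low', 'ant'] (min_width=21, slack=2)
Line 4: ['deep', 'from', 'tree', 'plate'] (min_width=20, slack=3)
Line 5: ['you', 'six', 'an', 'fish', 'any'] (min_width=19, slack=4)
Line 6: ['stone', 'no', 'pharmacy', 'fox'] (min_width=21, slack=2)
Line 7: ['lion', 'ant', 'butter', 'soft', 'by'] (min_width=23, slack=0)
Total lines: 7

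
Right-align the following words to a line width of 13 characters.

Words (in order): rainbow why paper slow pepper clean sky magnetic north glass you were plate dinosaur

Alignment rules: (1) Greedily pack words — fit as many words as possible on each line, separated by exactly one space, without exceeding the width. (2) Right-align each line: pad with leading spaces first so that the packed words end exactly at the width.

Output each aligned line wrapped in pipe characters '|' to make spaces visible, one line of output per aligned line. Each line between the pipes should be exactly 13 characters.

Answer: |  rainbow why|
|   paper slow|
| pepper clean|
| sky magnetic|
|  north glass|
|     you were|
|        plate|
|     dinosaur|

Derivation:
Line 1: ['rainbow', 'why'] (min_width=11, slack=2)
Line 2: ['paper', 'slow'] (min_width=10, slack=3)
Line 3: ['pepper', 'clean'] (min_width=12, slack=1)
Line 4: ['sky', 'magnetic'] (min_width=12, slack=1)
Line 5: ['north', 'glass'] (min_width=11, slack=2)
Line 6: ['you', 'were'] (min_width=8, slack=5)
Line 7: ['plate'] (min_width=5, slack=8)
Line 8: ['dinosaur'] (min_width=8, slack=5)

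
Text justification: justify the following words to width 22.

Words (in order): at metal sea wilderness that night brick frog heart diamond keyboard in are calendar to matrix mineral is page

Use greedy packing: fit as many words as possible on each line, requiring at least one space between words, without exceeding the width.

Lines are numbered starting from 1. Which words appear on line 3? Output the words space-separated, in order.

Line 1: ['at', 'metal', 'sea'] (min_width=12, slack=10)
Line 2: ['wilderness', 'that', 'night'] (min_width=21, slack=1)
Line 3: ['brick', 'frog', 'heart'] (min_width=16, slack=6)
Line 4: ['diamond', 'keyboard', 'in'] (min_width=19, slack=3)
Line 5: ['are', 'calendar', 'to', 'matrix'] (min_width=22, slack=0)
Line 6: ['mineral', 'is', 'page'] (min_width=15, slack=7)

Answer: brick frog heart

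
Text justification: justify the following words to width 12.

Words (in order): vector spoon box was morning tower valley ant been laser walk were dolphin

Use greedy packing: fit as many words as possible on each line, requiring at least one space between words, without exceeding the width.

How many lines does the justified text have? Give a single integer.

Line 1: ['vector', 'spoon'] (min_width=12, slack=0)
Line 2: ['box', 'was'] (min_width=7, slack=5)
Line 3: ['morning'] (min_width=7, slack=5)
Line 4: ['tower', 'valley'] (min_width=12, slack=0)
Line 5: ['ant', 'been'] (min_width=8, slack=4)
Line 6: ['laser', 'walk'] (min_width=10, slack=2)
Line 7: ['were', 'dolphin'] (min_width=12, slack=0)
Total lines: 7

Answer: 7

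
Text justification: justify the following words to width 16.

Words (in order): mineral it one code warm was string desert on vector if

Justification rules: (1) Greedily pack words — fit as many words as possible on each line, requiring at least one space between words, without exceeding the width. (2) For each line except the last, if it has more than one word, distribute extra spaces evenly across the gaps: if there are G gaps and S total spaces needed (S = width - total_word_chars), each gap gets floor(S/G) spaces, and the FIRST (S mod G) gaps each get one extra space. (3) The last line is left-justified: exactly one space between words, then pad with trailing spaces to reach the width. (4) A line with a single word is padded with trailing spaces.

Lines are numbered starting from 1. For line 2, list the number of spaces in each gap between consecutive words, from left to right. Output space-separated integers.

Line 1: ['mineral', 'it', 'one'] (min_width=14, slack=2)
Line 2: ['code', 'warm', 'was'] (min_width=13, slack=3)
Line 3: ['string', 'desert', 'on'] (min_width=16, slack=0)
Line 4: ['vector', 'if'] (min_width=9, slack=7)

Answer: 3 2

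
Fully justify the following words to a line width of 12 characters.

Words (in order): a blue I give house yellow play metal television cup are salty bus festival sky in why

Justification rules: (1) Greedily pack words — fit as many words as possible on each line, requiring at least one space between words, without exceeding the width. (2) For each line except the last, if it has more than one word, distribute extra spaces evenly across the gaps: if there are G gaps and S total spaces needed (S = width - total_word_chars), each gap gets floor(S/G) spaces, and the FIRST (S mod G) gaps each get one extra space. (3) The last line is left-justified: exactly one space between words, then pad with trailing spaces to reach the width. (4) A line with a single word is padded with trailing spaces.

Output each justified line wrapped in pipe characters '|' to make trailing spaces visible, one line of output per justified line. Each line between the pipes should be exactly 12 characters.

Answer: |a   blue   I|
|give   house|
|yellow  play|
|metal       |
|television  |
|cup      are|
|salty    bus|
|festival sky|
|in why      |

Derivation:
Line 1: ['a', 'blue', 'I'] (min_width=8, slack=4)
Line 2: ['give', 'house'] (min_width=10, slack=2)
Line 3: ['yellow', 'play'] (min_width=11, slack=1)
Line 4: ['metal'] (min_width=5, slack=7)
Line 5: ['television'] (min_width=10, slack=2)
Line 6: ['cup', 'are'] (min_width=7, slack=5)
Line 7: ['salty', 'bus'] (min_width=9, slack=3)
Line 8: ['festival', 'sky'] (min_width=12, slack=0)
Line 9: ['in', 'why'] (min_width=6, slack=6)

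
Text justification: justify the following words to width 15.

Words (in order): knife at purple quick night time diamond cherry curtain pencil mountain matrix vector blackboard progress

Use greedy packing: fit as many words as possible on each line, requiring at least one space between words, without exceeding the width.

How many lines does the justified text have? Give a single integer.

Line 1: ['knife', 'at', 'purple'] (min_width=15, slack=0)
Line 2: ['quick', 'night'] (min_width=11, slack=4)
Line 3: ['time', 'diamond'] (min_width=12, slack=3)
Line 4: ['cherry', 'curtain'] (min_width=14, slack=1)
Line 5: ['pencil', 'mountain'] (min_width=15, slack=0)
Line 6: ['matrix', 'vector'] (min_width=13, slack=2)
Line 7: ['blackboard'] (min_width=10, slack=5)
Line 8: ['progress'] (min_width=8, slack=7)
Total lines: 8

Answer: 8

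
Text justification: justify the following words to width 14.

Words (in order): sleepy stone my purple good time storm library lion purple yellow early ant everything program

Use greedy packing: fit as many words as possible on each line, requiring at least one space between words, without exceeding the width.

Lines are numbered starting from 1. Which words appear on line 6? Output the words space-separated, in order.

Answer: early ant

Derivation:
Line 1: ['sleepy', 'stone'] (min_width=12, slack=2)
Line 2: ['my', 'purple', 'good'] (min_width=14, slack=0)
Line 3: ['time', 'storm'] (min_width=10, slack=4)
Line 4: ['library', 'lion'] (min_width=12, slack=2)
Line 5: ['purple', 'yellow'] (min_width=13, slack=1)
Line 6: ['early', 'ant'] (min_width=9, slack=5)
Line 7: ['everything'] (min_width=10, slack=4)
Line 8: ['program'] (min_width=7, slack=7)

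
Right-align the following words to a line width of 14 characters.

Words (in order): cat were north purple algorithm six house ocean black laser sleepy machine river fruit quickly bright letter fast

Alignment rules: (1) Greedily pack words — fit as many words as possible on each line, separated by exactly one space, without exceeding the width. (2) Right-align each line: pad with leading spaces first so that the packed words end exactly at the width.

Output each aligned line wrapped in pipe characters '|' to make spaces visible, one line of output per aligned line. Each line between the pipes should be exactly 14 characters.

Answer: |cat were north|
|        purple|
| algorithm six|
|   house ocean|
|   black laser|
|sleepy machine|
|   river fruit|
|quickly bright|
|   letter fast|

Derivation:
Line 1: ['cat', 'were', 'north'] (min_width=14, slack=0)
Line 2: ['purple'] (min_width=6, slack=8)
Line 3: ['algorithm', 'six'] (min_width=13, slack=1)
Line 4: ['house', 'ocean'] (min_width=11, slack=3)
Line 5: ['black', 'laser'] (min_width=11, slack=3)
Line 6: ['sleepy', 'machine'] (min_width=14, slack=0)
Line 7: ['river', 'fruit'] (min_width=11, slack=3)
Line 8: ['quickly', 'bright'] (min_width=14, slack=0)
Line 9: ['letter', 'fast'] (min_width=11, slack=3)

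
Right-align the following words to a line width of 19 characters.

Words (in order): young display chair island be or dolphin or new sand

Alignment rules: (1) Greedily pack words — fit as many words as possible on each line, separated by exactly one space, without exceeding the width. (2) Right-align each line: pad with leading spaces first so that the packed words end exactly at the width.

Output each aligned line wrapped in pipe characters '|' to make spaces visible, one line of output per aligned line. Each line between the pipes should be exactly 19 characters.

Line 1: ['young', 'display', 'chair'] (min_width=19, slack=0)
Line 2: ['island', 'be', 'or'] (min_width=12, slack=7)
Line 3: ['dolphin', 'or', 'new', 'sand'] (min_width=19, slack=0)

Answer: |young display chair|
|       island be or|
|dolphin or new sand|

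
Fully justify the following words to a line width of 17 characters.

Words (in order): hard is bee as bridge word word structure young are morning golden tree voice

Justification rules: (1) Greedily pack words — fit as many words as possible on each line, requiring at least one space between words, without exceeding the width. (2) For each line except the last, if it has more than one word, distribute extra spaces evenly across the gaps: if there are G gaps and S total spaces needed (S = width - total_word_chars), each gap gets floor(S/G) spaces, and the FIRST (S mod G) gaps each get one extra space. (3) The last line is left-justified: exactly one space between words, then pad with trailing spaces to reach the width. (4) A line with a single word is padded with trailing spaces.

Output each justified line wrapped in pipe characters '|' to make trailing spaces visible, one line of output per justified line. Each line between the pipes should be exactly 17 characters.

Line 1: ['hard', 'is', 'bee', 'as'] (min_width=14, slack=3)
Line 2: ['bridge', 'word', 'word'] (min_width=16, slack=1)
Line 3: ['structure', 'young'] (min_width=15, slack=2)
Line 4: ['are', 'morning'] (min_width=11, slack=6)
Line 5: ['golden', 'tree', 'voice'] (min_width=17, slack=0)

Answer: |hard  is  bee  as|
|bridge  word word|
|structure   young|
|are       morning|
|golden tree voice|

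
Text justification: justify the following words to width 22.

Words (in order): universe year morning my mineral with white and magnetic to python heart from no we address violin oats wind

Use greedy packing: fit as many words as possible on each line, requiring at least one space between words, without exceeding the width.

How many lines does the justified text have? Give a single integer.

Answer: 6

Derivation:
Line 1: ['universe', 'year', 'morning'] (min_width=21, slack=1)
Line 2: ['my', 'mineral', 'with', 'white'] (min_width=21, slack=1)
Line 3: ['and', 'magnetic', 'to', 'python'] (min_width=22, slack=0)
Line 4: ['heart', 'from', 'no', 'we'] (min_width=16, slack=6)
Line 5: ['address', 'violin', 'oats'] (min_width=19, slack=3)
Line 6: ['wind'] (min_width=4, slack=18)
Total lines: 6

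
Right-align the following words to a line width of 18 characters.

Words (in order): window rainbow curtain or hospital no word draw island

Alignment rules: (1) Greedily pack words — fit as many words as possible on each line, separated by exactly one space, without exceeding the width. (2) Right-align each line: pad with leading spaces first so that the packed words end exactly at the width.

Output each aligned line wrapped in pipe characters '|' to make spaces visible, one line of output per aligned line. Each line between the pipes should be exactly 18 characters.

Line 1: ['window', 'rainbow'] (min_width=14, slack=4)
Line 2: ['curtain', 'or'] (min_width=10, slack=8)
Line 3: ['hospital', 'no', 'word'] (min_width=16, slack=2)
Line 4: ['draw', 'island'] (min_width=11, slack=7)

Answer: |    window rainbow|
|        curtain or|
|  hospital no word|
|       draw island|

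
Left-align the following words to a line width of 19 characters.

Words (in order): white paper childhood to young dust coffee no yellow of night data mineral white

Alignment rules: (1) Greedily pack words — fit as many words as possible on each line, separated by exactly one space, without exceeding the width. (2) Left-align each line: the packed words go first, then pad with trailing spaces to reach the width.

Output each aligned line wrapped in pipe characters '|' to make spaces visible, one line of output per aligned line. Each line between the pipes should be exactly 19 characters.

Line 1: ['white', 'paper'] (min_width=11, slack=8)
Line 2: ['childhood', 'to', 'young'] (min_width=18, slack=1)
Line 3: ['dust', 'coffee', 'no'] (min_width=14, slack=5)
Line 4: ['yellow', 'of', 'night'] (min_width=15, slack=4)
Line 5: ['data', 'mineral', 'white'] (min_width=18, slack=1)

Answer: |white paper        |
|childhood to young |
|dust coffee no     |
|yellow of night    |
|data mineral white |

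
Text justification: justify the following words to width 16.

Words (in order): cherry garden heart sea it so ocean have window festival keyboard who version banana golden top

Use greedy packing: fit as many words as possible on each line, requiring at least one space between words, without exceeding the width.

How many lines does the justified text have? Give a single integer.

Line 1: ['cherry', 'garden'] (min_width=13, slack=3)
Line 2: ['heart', 'sea', 'it', 'so'] (min_width=15, slack=1)
Line 3: ['ocean', 'have'] (min_width=10, slack=6)
Line 4: ['window', 'festival'] (min_width=15, slack=1)
Line 5: ['keyboard', 'who'] (min_width=12, slack=4)
Line 6: ['version', 'banana'] (min_width=14, slack=2)
Line 7: ['golden', 'top'] (min_width=10, slack=6)
Total lines: 7

Answer: 7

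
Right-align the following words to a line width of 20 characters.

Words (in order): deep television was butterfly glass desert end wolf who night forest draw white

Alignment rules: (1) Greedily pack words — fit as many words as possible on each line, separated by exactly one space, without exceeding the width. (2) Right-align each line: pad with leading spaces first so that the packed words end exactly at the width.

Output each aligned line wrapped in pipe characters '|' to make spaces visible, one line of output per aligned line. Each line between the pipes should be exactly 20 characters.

Line 1: ['deep', 'television', 'was'] (min_width=19, slack=1)
Line 2: ['butterfly', 'glass'] (min_width=15, slack=5)
Line 3: ['desert', 'end', 'wolf', 'who'] (min_width=19, slack=1)
Line 4: ['night', 'forest', 'draw'] (min_width=17, slack=3)
Line 5: ['white'] (min_width=5, slack=15)

Answer: | deep television was|
|     butterfly glass|
| desert end wolf who|
|   night forest draw|
|               white|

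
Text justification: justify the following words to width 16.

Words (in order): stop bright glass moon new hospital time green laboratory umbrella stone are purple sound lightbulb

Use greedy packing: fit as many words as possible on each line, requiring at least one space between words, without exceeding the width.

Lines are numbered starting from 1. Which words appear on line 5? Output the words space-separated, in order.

Line 1: ['stop', 'bright'] (min_width=11, slack=5)
Line 2: ['glass', 'moon', 'new'] (min_width=14, slack=2)
Line 3: ['hospital', 'time'] (min_width=13, slack=3)
Line 4: ['green', 'laboratory'] (min_width=16, slack=0)
Line 5: ['umbrella', 'stone'] (min_width=14, slack=2)
Line 6: ['are', 'purple', 'sound'] (min_width=16, slack=0)
Line 7: ['lightbulb'] (min_width=9, slack=7)

Answer: umbrella stone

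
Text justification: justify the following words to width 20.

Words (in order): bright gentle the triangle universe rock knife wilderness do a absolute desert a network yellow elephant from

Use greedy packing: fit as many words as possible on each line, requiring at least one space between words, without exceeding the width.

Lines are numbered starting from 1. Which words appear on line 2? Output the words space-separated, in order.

Answer: triangle universe

Derivation:
Line 1: ['bright', 'gentle', 'the'] (min_width=17, slack=3)
Line 2: ['triangle', 'universe'] (min_width=17, slack=3)
Line 3: ['rock', 'knife'] (min_width=10, slack=10)
Line 4: ['wilderness', 'do', 'a'] (min_width=15, slack=5)
Line 5: ['absolute', 'desert', 'a'] (min_width=17, slack=3)
Line 6: ['network', 'yellow'] (min_width=14, slack=6)
Line 7: ['elephant', 'from'] (min_width=13, slack=7)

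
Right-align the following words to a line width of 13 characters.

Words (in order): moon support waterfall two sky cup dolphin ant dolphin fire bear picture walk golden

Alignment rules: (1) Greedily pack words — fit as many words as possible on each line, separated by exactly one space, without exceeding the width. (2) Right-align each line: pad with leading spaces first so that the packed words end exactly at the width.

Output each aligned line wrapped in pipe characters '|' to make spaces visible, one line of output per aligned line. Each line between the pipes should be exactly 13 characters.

Line 1: ['moon', 'support'] (min_width=12, slack=1)
Line 2: ['waterfall', 'two'] (min_width=13, slack=0)
Line 3: ['sky', 'cup'] (min_width=7, slack=6)
Line 4: ['dolphin', 'ant'] (min_width=11, slack=2)
Line 5: ['dolphin', 'fire'] (min_width=12, slack=1)
Line 6: ['bear', 'picture'] (min_width=12, slack=1)
Line 7: ['walk', 'golden'] (min_width=11, slack=2)

Answer: | moon support|
|waterfall two|
|      sky cup|
|  dolphin ant|
| dolphin fire|
| bear picture|
|  walk golden|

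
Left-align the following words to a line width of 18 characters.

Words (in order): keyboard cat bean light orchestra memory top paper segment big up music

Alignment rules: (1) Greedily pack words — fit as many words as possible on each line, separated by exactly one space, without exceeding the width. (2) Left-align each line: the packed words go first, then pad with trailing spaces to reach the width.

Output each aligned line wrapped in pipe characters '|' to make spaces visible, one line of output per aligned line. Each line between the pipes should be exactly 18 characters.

Answer: |keyboard cat bean |
|light orchestra   |
|memory top paper  |
|segment big up    |
|music             |

Derivation:
Line 1: ['keyboard', 'cat', 'bean'] (min_width=17, slack=1)
Line 2: ['light', 'orchestra'] (min_width=15, slack=3)
Line 3: ['memory', 'top', 'paper'] (min_width=16, slack=2)
Line 4: ['segment', 'big', 'up'] (min_width=14, slack=4)
Line 5: ['music'] (min_width=5, slack=13)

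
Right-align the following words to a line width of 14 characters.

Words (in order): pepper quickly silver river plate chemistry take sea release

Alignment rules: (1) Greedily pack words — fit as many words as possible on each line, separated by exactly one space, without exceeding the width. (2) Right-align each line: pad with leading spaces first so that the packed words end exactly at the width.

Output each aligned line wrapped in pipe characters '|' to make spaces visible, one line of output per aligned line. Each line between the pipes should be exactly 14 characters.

Line 1: ['pepper', 'quickly'] (min_width=14, slack=0)
Line 2: ['silver', 'river'] (min_width=12, slack=2)
Line 3: ['plate'] (min_width=5, slack=9)
Line 4: ['chemistry', 'take'] (min_width=14, slack=0)
Line 5: ['sea', 'release'] (min_width=11, slack=3)

Answer: |pepper quickly|
|  silver river|
|         plate|
|chemistry take|
|   sea release|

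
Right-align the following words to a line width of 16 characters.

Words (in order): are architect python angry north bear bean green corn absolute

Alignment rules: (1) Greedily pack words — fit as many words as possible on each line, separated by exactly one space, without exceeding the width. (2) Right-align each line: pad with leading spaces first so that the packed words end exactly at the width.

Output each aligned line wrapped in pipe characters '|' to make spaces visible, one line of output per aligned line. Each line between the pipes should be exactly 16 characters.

Line 1: ['are', 'architect'] (min_width=13, slack=3)
Line 2: ['python', 'angry'] (min_width=12, slack=4)
Line 3: ['north', 'bear', 'bean'] (min_width=15, slack=1)
Line 4: ['green', 'corn'] (min_width=10, slack=6)
Line 5: ['absolute'] (min_width=8, slack=8)

Answer: |   are architect|
|    python angry|
| north bear bean|
|      green corn|
|        absolute|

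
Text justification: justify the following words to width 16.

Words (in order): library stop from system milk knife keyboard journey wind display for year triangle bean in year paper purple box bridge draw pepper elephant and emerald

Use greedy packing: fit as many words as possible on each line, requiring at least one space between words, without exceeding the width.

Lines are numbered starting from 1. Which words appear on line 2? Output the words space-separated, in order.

Answer: from system milk

Derivation:
Line 1: ['library', 'stop'] (min_width=12, slack=4)
Line 2: ['from', 'system', 'milk'] (min_width=16, slack=0)
Line 3: ['knife', 'keyboard'] (min_width=14, slack=2)
Line 4: ['journey', 'wind'] (min_width=12, slack=4)
Line 5: ['display', 'for', 'year'] (min_width=16, slack=0)
Line 6: ['triangle', 'bean', 'in'] (min_width=16, slack=0)
Line 7: ['year', 'paper'] (min_width=10, slack=6)
Line 8: ['purple', 'box'] (min_width=10, slack=6)
Line 9: ['bridge', 'draw'] (min_width=11, slack=5)
Line 10: ['pepper', 'elephant'] (min_width=15, slack=1)
Line 11: ['and', 'emerald'] (min_width=11, slack=5)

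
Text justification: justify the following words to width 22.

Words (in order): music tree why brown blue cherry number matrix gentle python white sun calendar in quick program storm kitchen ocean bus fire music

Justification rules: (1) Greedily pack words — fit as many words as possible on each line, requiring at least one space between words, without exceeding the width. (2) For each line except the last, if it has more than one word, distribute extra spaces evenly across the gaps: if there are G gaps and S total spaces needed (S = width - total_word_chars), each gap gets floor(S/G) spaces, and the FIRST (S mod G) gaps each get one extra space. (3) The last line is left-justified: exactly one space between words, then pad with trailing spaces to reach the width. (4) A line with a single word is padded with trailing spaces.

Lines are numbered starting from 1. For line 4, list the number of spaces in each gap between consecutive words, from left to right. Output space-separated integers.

Answer: 2 1 1

Derivation:
Line 1: ['music', 'tree', 'why', 'brown'] (min_width=20, slack=2)
Line 2: ['blue', 'cherry', 'number'] (min_width=18, slack=4)
Line 3: ['matrix', 'gentle', 'python'] (min_width=20, slack=2)
Line 4: ['white', 'sun', 'calendar', 'in'] (min_width=21, slack=1)
Line 5: ['quick', 'program', 'storm'] (min_width=19, slack=3)
Line 6: ['kitchen', 'ocean', 'bus', 'fire'] (min_width=22, slack=0)
Line 7: ['music'] (min_width=5, slack=17)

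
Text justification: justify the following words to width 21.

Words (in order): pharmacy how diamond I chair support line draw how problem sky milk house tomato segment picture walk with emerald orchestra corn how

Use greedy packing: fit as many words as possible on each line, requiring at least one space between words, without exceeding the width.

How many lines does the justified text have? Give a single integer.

Line 1: ['pharmacy', 'how', 'diamond'] (min_width=20, slack=1)
Line 2: ['I', 'chair', 'support', 'line'] (min_width=20, slack=1)
Line 3: ['draw', 'how', 'problem', 'sky'] (min_width=20, slack=1)
Line 4: ['milk', 'house', 'tomato'] (min_width=17, slack=4)
Line 5: ['segment', 'picture', 'walk'] (min_width=20, slack=1)
Line 6: ['with', 'emerald'] (min_width=12, slack=9)
Line 7: ['orchestra', 'corn', 'how'] (min_width=18, slack=3)
Total lines: 7

Answer: 7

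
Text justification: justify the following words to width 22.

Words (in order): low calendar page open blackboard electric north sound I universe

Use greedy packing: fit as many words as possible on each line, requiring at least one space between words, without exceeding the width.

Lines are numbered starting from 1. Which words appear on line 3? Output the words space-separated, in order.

Line 1: ['low', 'calendar', 'page', 'open'] (min_width=22, slack=0)
Line 2: ['blackboard', 'electric'] (min_width=19, slack=3)
Line 3: ['north', 'sound', 'I', 'universe'] (min_width=22, slack=0)

Answer: north sound I universe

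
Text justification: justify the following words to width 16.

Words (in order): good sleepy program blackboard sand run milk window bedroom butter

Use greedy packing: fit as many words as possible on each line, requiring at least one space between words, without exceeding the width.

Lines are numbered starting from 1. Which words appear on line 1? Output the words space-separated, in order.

Answer: good sleepy

Derivation:
Line 1: ['good', 'sleepy'] (min_width=11, slack=5)
Line 2: ['program'] (min_width=7, slack=9)
Line 3: ['blackboard', 'sand'] (min_width=15, slack=1)
Line 4: ['run', 'milk', 'window'] (min_width=15, slack=1)
Line 5: ['bedroom', 'butter'] (min_width=14, slack=2)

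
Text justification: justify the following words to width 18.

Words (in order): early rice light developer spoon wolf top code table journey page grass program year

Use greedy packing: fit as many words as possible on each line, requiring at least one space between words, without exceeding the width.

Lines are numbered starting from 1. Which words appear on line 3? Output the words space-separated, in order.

Line 1: ['early', 'rice', 'light'] (min_width=16, slack=2)
Line 2: ['developer', 'spoon'] (min_width=15, slack=3)
Line 3: ['wolf', 'top', 'code'] (min_width=13, slack=5)
Line 4: ['table', 'journey', 'page'] (min_width=18, slack=0)
Line 5: ['grass', 'program', 'year'] (min_width=18, slack=0)

Answer: wolf top code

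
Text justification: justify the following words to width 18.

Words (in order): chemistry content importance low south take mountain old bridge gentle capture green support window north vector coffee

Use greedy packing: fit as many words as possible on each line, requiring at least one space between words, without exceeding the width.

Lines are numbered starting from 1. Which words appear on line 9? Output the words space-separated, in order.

Line 1: ['chemistry', 'content'] (min_width=17, slack=1)
Line 2: ['importance', 'low'] (min_width=14, slack=4)
Line 3: ['south', 'take'] (min_width=10, slack=8)
Line 4: ['mountain', 'old'] (min_width=12, slack=6)
Line 5: ['bridge', 'gentle'] (min_width=13, slack=5)
Line 6: ['capture', 'green'] (min_width=13, slack=5)
Line 7: ['support', 'window'] (min_width=14, slack=4)
Line 8: ['north', 'vector'] (min_width=12, slack=6)
Line 9: ['coffee'] (min_width=6, slack=12)

Answer: coffee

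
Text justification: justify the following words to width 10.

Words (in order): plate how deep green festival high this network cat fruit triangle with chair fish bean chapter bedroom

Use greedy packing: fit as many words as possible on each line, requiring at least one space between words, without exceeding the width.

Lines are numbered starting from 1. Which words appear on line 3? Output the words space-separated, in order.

Line 1: ['plate', 'how'] (min_width=9, slack=1)
Line 2: ['deep', 'green'] (min_width=10, slack=0)
Line 3: ['festival'] (min_width=8, slack=2)
Line 4: ['high', 'this'] (min_width=9, slack=1)
Line 5: ['network'] (min_width=7, slack=3)
Line 6: ['cat', 'fruit'] (min_width=9, slack=1)
Line 7: ['triangle'] (min_width=8, slack=2)
Line 8: ['with', 'chair'] (min_width=10, slack=0)
Line 9: ['fish', 'bean'] (min_width=9, slack=1)
Line 10: ['chapter'] (min_width=7, slack=3)
Line 11: ['bedroom'] (min_width=7, slack=3)

Answer: festival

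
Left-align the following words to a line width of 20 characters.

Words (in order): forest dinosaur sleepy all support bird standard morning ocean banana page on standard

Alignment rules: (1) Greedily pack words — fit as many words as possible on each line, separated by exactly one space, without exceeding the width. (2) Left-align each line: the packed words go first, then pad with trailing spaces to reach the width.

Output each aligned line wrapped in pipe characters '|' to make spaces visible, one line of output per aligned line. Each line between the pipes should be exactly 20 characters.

Line 1: ['forest', 'dinosaur'] (min_width=15, slack=5)
Line 2: ['sleepy', 'all', 'support'] (min_width=18, slack=2)
Line 3: ['bird', 'standard'] (min_width=13, slack=7)
Line 4: ['morning', 'ocean', 'banana'] (min_width=20, slack=0)
Line 5: ['page', 'on', 'standard'] (min_width=16, slack=4)

Answer: |forest dinosaur     |
|sleepy all support  |
|bird standard       |
|morning ocean banana|
|page on standard    |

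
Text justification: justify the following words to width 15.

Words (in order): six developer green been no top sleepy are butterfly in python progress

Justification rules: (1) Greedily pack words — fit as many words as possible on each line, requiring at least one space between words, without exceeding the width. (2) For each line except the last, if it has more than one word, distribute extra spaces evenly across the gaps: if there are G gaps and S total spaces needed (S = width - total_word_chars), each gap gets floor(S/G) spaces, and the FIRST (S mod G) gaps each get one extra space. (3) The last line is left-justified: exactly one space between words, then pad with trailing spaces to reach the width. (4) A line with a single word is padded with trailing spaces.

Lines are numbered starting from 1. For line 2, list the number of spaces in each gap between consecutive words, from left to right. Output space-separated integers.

Line 1: ['six', 'developer'] (min_width=13, slack=2)
Line 2: ['green', 'been', 'no'] (min_width=13, slack=2)
Line 3: ['top', 'sleepy', 'are'] (min_width=14, slack=1)
Line 4: ['butterfly', 'in'] (min_width=12, slack=3)
Line 5: ['python', 'progress'] (min_width=15, slack=0)

Answer: 2 2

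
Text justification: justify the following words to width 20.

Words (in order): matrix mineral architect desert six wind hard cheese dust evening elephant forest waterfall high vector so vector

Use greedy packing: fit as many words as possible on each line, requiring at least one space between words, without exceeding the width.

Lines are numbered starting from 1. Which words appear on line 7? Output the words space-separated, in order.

Line 1: ['matrix', 'mineral'] (min_width=14, slack=6)
Line 2: ['architect', 'desert', 'six'] (min_width=20, slack=0)
Line 3: ['wind', 'hard', 'cheese'] (min_width=16, slack=4)
Line 4: ['dust', 'evening'] (min_width=12, slack=8)
Line 5: ['elephant', 'forest'] (min_width=15, slack=5)
Line 6: ['waterfall', 'high'] (min_width=14, slack=6)
Line 7: ['vector', 'so', 'vector'] (min_width=16, slack=4)

Answer: vector so vector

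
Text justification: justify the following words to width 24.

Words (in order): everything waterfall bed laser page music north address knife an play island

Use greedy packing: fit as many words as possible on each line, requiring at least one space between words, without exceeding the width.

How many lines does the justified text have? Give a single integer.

Answer: 4

Derivation:
Line 1: ['everything', 'waterfall', 'bed'] (min_width=24, slack=0)
Line 2: ['laser', 'page', 'music', 'north'] (min_width=22, slack=2)
Line 3: ['address', 'knife', 'an', 'play'] (min_width=21, slack=3)
Line 4: ['island'] (min_width=6, slack=18)
Total lines: 4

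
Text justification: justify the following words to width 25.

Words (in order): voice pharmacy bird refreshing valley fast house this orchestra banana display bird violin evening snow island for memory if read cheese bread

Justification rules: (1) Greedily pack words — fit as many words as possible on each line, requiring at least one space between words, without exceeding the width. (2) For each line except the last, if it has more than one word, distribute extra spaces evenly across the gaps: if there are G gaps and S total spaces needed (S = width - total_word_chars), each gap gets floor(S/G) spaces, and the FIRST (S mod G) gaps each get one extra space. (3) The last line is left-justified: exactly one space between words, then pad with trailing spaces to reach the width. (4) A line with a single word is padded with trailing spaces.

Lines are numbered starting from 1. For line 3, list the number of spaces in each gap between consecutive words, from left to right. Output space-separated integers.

Answer: 4 3

Derivation:
Line 1: ['voice', 'pharmacy', 'bird'] (min_width=19, slack=6)
Line 2: ['refreshing', 'valley', 'fast'] (min_width=22, slack=3)
Line 3: ['house', 'this', 'orchestra'] (min_width=20, slack=5)
Line 4: ['banana', 'display', 'bird'] (min_width=19, slack=6)
Line 5: ['violin', 'evening', 'snow'] (min_width=19, slack=6)
Line 6: ['island', 'for', 'memory', 'if', 'read'] (min_width=25, slack=0)
Line 7: ['cheese', 'bread'] (min_width=12, slack=13)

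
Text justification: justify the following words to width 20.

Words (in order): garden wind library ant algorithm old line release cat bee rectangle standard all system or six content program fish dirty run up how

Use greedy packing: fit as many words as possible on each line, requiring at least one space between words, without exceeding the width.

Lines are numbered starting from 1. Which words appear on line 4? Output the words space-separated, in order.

Line 1: ['garden', 'wind', 'library'] (min_width=19, slack=1)
Line 2: ['ant', 'algorithm', 'old'] (min_width=17, slack=3)
Line 3: ['line', 'release', 'cat', 'bee'] (min_width=20, slack=0)
Line 4: ['rectangle', 'standard'] (min_width=18, slack=2)
Line 5: ['all', 'system', 'or', 'six'] (min_width=17, slack=3)
Line 6: ['content', 'program', 'fish'] (min_width=20, slack=0)
Line 7: ['dirty', 'run', 'up', 'how'] (min_width=16, slack=4)

Answer: rectangle standard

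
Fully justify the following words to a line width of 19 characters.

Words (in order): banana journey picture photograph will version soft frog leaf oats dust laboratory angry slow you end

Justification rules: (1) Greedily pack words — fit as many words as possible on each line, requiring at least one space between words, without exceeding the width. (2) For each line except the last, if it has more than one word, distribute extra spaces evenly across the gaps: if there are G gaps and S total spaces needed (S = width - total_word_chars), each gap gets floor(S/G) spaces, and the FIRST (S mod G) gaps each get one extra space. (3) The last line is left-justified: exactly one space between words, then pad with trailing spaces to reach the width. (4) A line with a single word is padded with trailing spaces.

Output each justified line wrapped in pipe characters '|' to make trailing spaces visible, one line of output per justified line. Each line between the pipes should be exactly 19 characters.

Line 1: ['banana', 'journey'] (min_width=14, slack=5)
Line 2: ['picture', 'photograph'] (min_width=18, slack=1)
Line 3: ['will', 'version', 'soft'] (min_width=17, slack=2)
Line 4: ['frog', 'leaf', 'oats', 'dust'] (min_width=19, slack=0)
Line 5: ['laboratory', 'angry'] (min_width=16, slack=3)
Line 6: ['slow', 'you', 'end'] (min_width=12, slack=7)

Answer: |banana      journey|
|picture  photograph|
|will  version  soft|
|frog leaf oats dust|
|laboratory    angry|
|slow you end       |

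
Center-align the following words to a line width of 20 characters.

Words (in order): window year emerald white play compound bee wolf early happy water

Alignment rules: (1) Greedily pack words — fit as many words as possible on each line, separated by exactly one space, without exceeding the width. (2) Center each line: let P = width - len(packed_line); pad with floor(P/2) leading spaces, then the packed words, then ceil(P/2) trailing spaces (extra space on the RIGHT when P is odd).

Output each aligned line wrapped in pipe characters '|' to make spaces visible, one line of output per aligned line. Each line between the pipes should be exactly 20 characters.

Answer: |window year emerald |
|white play compound |
|bee wolf early happy|
|       water        |

Derivation:
Line 1: ['window', 'year', 'emerald'] (min_width=19, slack=1)
Line 2: ['white', 'play', 'compound'] (min_width=19, slack=1)
Line 3: ['bee', 'wolf', 'early', 'happy'] (min_width=20, slack=0)
Line 4: ['water'] (min_width=5, slack=15)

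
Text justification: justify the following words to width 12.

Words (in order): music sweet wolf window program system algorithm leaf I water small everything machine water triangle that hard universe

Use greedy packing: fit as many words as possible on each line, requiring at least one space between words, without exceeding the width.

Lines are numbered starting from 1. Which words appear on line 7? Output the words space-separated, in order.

Answer: small

Derivation:
Line 1: ['music', 'sweet'] (min_width=11, slack=1)
Line 2: ['wolf', 'window'] (min_width=11, slack=1)
Line 3: ['program'] (min_width=7, slack=5)
Line 4: ['system'] (min_width=6, slack=6)
Line 5: ['algorithm'] (min_width=9, slack=3)
Line 6: ['leaf', 'I', 'water'] (min_width=12, slack=0)
Line 7: ['small'] (min_width=5, slack=7)
Line 8: ['everything'] (min_width=10, slack=2)
Line 9: ['machine'] (min_width=7, slack=5)
Line 10: ['water'] (min_width=5, slack=7)
Line 11: ['triangle'] (min_width=8, slack=4)
Line 12: ['that', 'hard'] (min_width=9, slack=3)
Line 13: ['universe'] (min_width=8, slack=4)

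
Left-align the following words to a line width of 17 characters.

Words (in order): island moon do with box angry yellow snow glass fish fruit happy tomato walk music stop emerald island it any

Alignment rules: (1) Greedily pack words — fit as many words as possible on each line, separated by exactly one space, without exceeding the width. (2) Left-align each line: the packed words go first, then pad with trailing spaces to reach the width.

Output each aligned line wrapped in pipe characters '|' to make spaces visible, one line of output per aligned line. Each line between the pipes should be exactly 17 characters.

Answer: |island moon do   |
|with box angry   |
|yellow snow glass|
|fish fruit happy |
|tomato walk music|
|stop emerald     |
|island it any    |

Derivation:
Line 1: ['island', 'moon', 'do'] (min_width=14, slack=3)
Line 2: ['with', 'box', 'angry'] (min_width=14, slack=3)
Line 3: ['yellow', 'snow', 'glass'] (min_width=17, slack=0)
Line 4: ['fish', 'fruit', 'happy'] (min_width=16, slack=1)
Line 5: ['tomato', 'walk', 'music'] (min_width=17, slack=0)
Line 6: ['stop', 'emerald'] (min_width=12, slack=5)
Line 7: ['island', 'it', 'any'] (min_width=13, slack=4)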